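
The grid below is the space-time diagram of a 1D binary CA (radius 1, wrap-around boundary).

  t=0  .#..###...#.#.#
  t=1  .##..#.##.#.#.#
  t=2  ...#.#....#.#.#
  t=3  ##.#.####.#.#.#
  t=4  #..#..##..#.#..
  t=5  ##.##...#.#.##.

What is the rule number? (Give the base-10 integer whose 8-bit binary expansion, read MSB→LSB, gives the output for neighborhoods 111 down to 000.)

149

  ###|#  b7=1 t=0,i=5
  ##.|.  b6=0 t=0,i=6
  #.#|.  b5=0 t=0,i=0
  #..|#  b4=1 t=0,i=2
  .##|.  b3=0 t=0,i=4
  .#.|#  b2=1 t=0,i=1
  ..#|.  b1=0 t=0,i=3
  ...|#  b0=1 t=0,i=8
  bits 10010101 = 149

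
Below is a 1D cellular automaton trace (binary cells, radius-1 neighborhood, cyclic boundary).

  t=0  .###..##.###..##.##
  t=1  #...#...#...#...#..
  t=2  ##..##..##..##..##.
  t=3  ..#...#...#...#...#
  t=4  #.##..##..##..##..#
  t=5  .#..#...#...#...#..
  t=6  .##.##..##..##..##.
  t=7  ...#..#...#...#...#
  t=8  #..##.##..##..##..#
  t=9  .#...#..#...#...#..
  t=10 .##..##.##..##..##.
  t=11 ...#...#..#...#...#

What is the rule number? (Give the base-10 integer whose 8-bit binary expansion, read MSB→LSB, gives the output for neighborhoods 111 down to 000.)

  nb ###: next=.  (t=0,i=2, bit7=0)
  nb ##.: next=.  (t=0,i=3, bit6=0)
  nb #.#: next=#  (t=0,i=0, bit5=1)
  nb #..: next=#  (t=0,i=4, bit4=1)
  nb .##: next=.  (t=0,i=1, bit3=0)
  nb .#.: next=#  (t=1,i=0, bit2=1)
  nb ..#: next=.  (t=0,i=5, bit1=0)
  nb ...: next=.  (t=1,i=2, bit0=0)
  bits 00110100 = 52

52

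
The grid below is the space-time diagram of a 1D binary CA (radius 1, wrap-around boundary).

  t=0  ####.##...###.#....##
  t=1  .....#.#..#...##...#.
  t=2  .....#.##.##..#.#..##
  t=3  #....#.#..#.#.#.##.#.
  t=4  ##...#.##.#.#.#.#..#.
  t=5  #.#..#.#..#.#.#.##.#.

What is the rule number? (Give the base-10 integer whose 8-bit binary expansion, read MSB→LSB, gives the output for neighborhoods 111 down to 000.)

28

  [7] ### => .  t=0,i=0
  [6] ##. => .  t=0,i=3
  [5] #.# => .  t=0,i=4
  [4] #.. => #  t=0,i=7
  [3] .## => #  t=0,i=5
  [2] .#. => #  t=0,i=14
  [1] ..# => .  t=0,i=9
  [0] ... => .  t=0,i=8
  bits 00011100 = 28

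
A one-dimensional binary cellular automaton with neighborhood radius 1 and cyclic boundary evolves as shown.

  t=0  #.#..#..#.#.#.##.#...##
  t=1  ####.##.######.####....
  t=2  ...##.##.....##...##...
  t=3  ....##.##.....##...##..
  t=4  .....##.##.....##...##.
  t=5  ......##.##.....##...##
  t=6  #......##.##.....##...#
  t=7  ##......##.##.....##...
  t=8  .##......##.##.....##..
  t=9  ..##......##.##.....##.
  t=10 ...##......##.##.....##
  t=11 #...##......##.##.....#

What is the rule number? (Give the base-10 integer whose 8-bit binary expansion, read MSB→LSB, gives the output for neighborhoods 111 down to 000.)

  nb ###: next=.  (t=0,i=22, bit7=0)
  nb ##.: next=#  (t=0,i=0, bit6=1)
  nb #.#: next=#  (t=0,i=1, bit5=1)
  nb #..: next=#  (t=0,i=3, bit4=1)
  nb .##: next=.  (t=0,i=14, bit3=0)
  nb .#.: next=#  (t=0,i=2, bit2=1)
  nb ..#: next=.  (t=0,i=4, bit1=0)
  nb ...: next=.  (t=0,i=19, bit0=0)
  bits 01110100 = 116

116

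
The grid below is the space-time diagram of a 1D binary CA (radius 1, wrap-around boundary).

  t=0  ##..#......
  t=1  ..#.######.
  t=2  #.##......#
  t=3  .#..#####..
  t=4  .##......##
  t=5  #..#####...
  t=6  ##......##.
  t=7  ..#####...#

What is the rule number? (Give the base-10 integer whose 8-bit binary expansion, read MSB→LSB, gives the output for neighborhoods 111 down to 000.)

  ### -> .   bit 7 = 0  t=1,i=5
  ##. -> .   bit 6 = 0  t=0,i=1
  #.# -> #   bit 5 = 1  t=1,i=3
  #.. -> #   bit 4 = 1  t=0,i=2
  .## -> .   bit 3 = 0  t=0,i=0
  .#. -> #   bit 2 = 1  t=0,i=4
  ..# -> .   bit 1 = 0  t=0,i=3
  ... -> #   bit 0 = 1  t=0,i=6
  bits 00110101 = 53

53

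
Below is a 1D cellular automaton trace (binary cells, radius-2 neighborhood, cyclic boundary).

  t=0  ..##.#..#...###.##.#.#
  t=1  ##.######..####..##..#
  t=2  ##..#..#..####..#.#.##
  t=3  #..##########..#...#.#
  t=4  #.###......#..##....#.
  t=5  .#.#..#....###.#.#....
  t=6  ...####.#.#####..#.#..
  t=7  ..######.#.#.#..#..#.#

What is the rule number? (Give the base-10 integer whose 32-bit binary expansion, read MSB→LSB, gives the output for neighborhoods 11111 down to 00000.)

1679686296

  #####|.  b31=0 t=1,i=5
  ####.|#  b30=1 t=1,i=7
  ###.#|#  b29=1 t=0,i=14
  ###..|.  b28=0 t=1,i=8
  ##.##|.  b27=0 t=0,i=15
  ##.#.|#  b26=1 t=0,i=4
  ##..#|.  b25=0 t=1,i=9
  ##...|.  b24=0 t=4,i=5
  #.###|.  b23=0 t=1,i=3
  #.##.|.  b22=0 t=0,i=16
  #.#.#|.  b21=0 t=0,i=19
  #.#..|#  b20=1 t=0,i=5
  #..##|#  b19=1 t=0,i=1
  #..#.|#  b18=1 t=0,i=7
  #...#|.  b17=0 t=0,i=10
  #....|#  b16=1 t=4,i=6
  .####|#  b15=1 t=1,i=4
  .###.|#  b14=1 t=0,i=13
  .##.#|#  b13=1 t=0,i=3
  .##..|#  b12=1 t=1,i=18
  .#.##|#  b11=1 t=2,i=19
  .#.#.|.  b10=0 t=0,i=20
  .#..#|#  b9=1 t=0,i=0
  .#...|.  b8=0 t=0,i=9
  ..###|#  b7=1 t=0,i=12
  ..##.|.  b6=0 t=0,i=2
  ..#.#|.  b5=0 t=2,i=16
  ..#..|#  b4=1 t=0,i=8
  ...##|#  b3=1 t=0,i=11
  ...#.|.  b2=0 t=3,i=18
  ....#|.  b1=0 t=4,i=9
  .....|.  b0=0 t=4,i=7
  bits 01100100000111011111101010011000 = 1679686296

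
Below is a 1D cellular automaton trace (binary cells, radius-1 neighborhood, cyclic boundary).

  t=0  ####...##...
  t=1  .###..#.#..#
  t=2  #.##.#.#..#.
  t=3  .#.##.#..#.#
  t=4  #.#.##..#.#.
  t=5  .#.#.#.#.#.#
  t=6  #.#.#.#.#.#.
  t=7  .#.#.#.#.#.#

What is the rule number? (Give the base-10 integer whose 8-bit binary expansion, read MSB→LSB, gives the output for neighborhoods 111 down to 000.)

226

  nb ###: next=#  (t=0,i=1, bit7=1)
  nb ##.: next=#  (t=0,i=3, bit6=1)
  nb #.#: next=#  (t=1,i=0, bit5=1)
  nb #..: next=.  (t=0,i=4, bit4=0)
  nb .##: next=.  (t=0,i=0, bit3=0)
  nb .#.: next=.  (t=1,i=6, bit2=0)
  nb ..#: next=#  (t=0,i=6, bit1=1)
  nb ...: next=.  (t=0,i=5, bit0=0)
  bits 11100010 = 226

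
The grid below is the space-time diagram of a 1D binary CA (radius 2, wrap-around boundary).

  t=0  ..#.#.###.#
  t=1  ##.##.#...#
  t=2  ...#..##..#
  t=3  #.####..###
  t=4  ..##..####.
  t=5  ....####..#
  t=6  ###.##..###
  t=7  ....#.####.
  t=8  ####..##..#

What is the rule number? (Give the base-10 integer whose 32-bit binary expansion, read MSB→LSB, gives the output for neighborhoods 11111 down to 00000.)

66946967

  #####|.  b31=0 t=6,i=0
  ####.|.  b30=0 t=3,i=4
  ###.#|.  b29=0 t=0,i=8
  ###..|.  b28=0 t=3,i=5
  ##.##|.  b27=0 t=1,i=2
  ##.#.|.  b26=0 t=0,i=9
  ##..#|#  b25=1 t=2,i=8
  ##...|#  b24=1 t=4,i=10
  #.###|#  b23=1 t=0,i=6
  #.##.|#  b22=1 t=1,i=3
  #.#.#|#  b21=1 t=0,i=4
  #.#..|#  b20=1 t=0,i=10
  #..##|#  b19=1 t=2,i=5
  #..#.|#  b18=1 t=0,i=1
  #...#|.  b17=0 t=1,i=8
  #....|#  b16=1 t=5,i=1
  .####|#  b15=1 t=3,i=3
  .###.|.  b14=0 t=0,i=7
  .##.#|.  b13=0 t=1,i=4
  .##..|.  b12=0 t=2,i=7
  .#.##|.  b11=0 t=0,i=5
  .#.#.|#  b10=1 t=0,i=3
  .#..#|#  b9=1 t=0,i=0
  .#...|#  b8=1 t=1,i=7
  ..###|#  b7=1 t=1,i=10
  ..##.|.  b6=0 t=2,i=6
  ..#.#|.  b5=0 t=0,i=2
  ..#..|#  b4=1 t=2,i=3
  ...##|.  b3=0 t=1,i=9
  ...#.|#  b2=1 t=2,i=2
  ....#|#  b1=1 t=5,i=2
  .....|#  b0=1 t=7,i=1
  bits 00000011111111011000011110010111 = 66946967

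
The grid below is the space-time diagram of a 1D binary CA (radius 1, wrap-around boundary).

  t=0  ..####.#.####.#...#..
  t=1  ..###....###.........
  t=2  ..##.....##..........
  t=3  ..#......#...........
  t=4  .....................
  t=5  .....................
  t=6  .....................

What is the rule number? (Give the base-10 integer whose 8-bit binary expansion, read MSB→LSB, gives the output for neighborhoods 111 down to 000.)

136

  ### -> #   bit 7 = 1  t=0,i=3
  ##. -> .   bit 6 = 0  t=0,i=5
  #.# -> .   bit 5 = 0  t=0,i=6
  #.. -> .   bit 4 = 0  t=0,i=15
  .## -> #   bit 3 = 1  t=0,i=2
  .#. -> .   bit 2 = 0  t=0,i=7
  ..# -> .   bit 1 = 0  t=0,i=1
  ... -> .   bit 0 = 0  t=0,i=0
  bits 10001000 = 136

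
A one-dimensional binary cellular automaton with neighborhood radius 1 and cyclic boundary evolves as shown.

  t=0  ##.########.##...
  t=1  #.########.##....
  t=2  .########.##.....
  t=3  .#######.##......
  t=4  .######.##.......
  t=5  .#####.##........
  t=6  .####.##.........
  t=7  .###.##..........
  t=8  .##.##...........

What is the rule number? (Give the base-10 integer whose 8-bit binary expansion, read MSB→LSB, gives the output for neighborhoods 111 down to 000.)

168

  ###|#  b7=1 t=0,i=4
  ##.|.  b6=0 t=0,i=1
  #.#|#  b5=1 t=0,i=2
  #..|.  b4=0 t=0,i=14
  .##|#  b3=1 t=0,i=0
  .#.|.  b2=0 t=1,i=0
  ..#|.  b1=0 t=0,i=16
  ...|.  b0=0 t=0,i=15
  bits 10101000 = 168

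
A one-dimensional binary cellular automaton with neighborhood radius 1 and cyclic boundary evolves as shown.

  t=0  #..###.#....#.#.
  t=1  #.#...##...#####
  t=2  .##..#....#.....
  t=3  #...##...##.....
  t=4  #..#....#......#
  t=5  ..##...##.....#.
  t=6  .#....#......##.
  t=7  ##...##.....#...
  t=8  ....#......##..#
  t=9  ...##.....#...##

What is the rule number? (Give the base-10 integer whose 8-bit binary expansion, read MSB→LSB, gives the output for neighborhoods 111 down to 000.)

38

  ### -> .   bit 7 = 0  t=0,i=4
  ##. -> .   bit 6 = 0  t=0,i=5
  #.# -> #   bit 5 = 1  t=0,i=6
  #.. -> .   bit 4 = 0  t=0,i=1
  .## -> .   bit 3 = 0  t=0,i=3
  .#. -> #   bit 2 = 1  t=0,i=0
  ..# -> #   bit 1 = 1  t=0,i=2
  ... -> .   bit 0 = 0  t=0,i=9
  bits 00100110 = 38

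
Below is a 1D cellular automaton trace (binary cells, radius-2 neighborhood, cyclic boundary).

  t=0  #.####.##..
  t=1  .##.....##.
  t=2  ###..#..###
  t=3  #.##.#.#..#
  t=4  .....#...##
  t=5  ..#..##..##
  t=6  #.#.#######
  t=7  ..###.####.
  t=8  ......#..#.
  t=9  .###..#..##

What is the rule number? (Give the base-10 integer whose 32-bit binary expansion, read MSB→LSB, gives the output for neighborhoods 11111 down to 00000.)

  #####|#  b31=1 t=2,i=0
  ####.|.  b30=0 t=0,i=4
  ###.#|.  b29=0 t=0,i=5
  ###..|#  b28=1 t=2,i=2
  ##.##|.  b27=0 t=0,i=6
  ##.#.|.  b26=0 t=3,i=4
  ##..#|#  b25=1 t=0,i=9
  ##...|.  b24=0 t=1,i=3
  #.###|#  b23=1 t=0,i=2
  #.##.|.  b22=0 t=0,i=7
  #.#.#|#  b21=1 t=3,i=5
  #.#..|.  b20=0 t=3,i=7
  #..##|#  b19=1 t=1,i=0
  #..#.|.  b18=0 t=0,i=10
  #...#|.  b17=0 t=4,i=7
  #....|.  b16=0 t=1,i=4
  .####|.  b15=0 t=0,i=3
  .###.|.  b14=0 t=7,i=3
  .##.#|.  b13=0 t=3,i=0
  .##..|#  b12=1 t=0,i=8
  .#.##|#  b11=1 t=0,i=1
  .#.#.|.  b10=0 t=3,i=6
  .#..#|.  b9=0 t=2,i=6
  .#...|#  b8=1 t=4,i=6
  ..###|.  b7=0 t=2,i=8
  ..##.|#  b6=1 t=1,i=1
  ..#.#|.  b5=0 t=0,i=0
  ..#..|#  b4=1 t=2,i=5
  ...##|.  b3=0 t=1,i=7
  ...#.|.  b2=0 t=4,i=4
  ....#|.  b1=0 t=1,i=6
  .....|#  b0=1 t=1,i=5
  bits 10010010101010000001100101010001 = 2460490065

2460490065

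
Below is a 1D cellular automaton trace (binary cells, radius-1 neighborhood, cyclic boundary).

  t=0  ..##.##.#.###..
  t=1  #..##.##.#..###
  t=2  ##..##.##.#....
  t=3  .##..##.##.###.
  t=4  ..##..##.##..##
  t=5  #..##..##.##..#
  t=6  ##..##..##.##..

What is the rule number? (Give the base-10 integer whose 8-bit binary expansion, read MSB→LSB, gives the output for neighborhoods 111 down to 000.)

  nb ###: next=.  (t=0,i=11, bit7=0)
  nb ##.: next=#  (t=0,i=3, bit6=1)
  nb #.#: next=#  (t=0,i=4, bit5=1)
  nb #..: next=#  (t=0,i=13, bit4=1)
  nb .##: next=.  (t=0,i=2, bit3=0)
  nb .#.: next=.  (t=0,i=8, bit2=0)
  nb ..#: next=.  (t=0,i=1, bit1=0)
  nb ...: next=#  (t=0,i=0, bit0=1)
  bits 01110001 = 113

113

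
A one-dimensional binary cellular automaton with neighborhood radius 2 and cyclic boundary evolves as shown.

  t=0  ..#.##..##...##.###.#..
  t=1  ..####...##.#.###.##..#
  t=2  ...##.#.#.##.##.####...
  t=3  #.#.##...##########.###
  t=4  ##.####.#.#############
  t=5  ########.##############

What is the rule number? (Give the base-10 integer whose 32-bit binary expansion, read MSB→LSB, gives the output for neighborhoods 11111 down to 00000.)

3988895785

  [31] ##### => #  t=3,i=11
  [30] ####. => #  t=1,i=4
  [29] ###.# => #  t=0,i=18
  [28] ###.. => .  t=1,i=5
  [27] ##.## => #  t=0,i=15
  [26] ##.#. => #  t=0,i=19
  [25] ##..# => .  t=0,i=6
  [24] ##... => #  t=0,i=10
  [23] #.### => #  t=0,i=16
  [22] #.##. => #  t=0,i=4
  [21] #.#.# => .  t=1,i=12
  [20] #.#.. => .  t=0,i=20
  [19] #..## => .  t=0,i=7
  [18] #..#. => .  t=1,i=21
  [17] #...# => .  t=0,i=11
  [16] #.... => #  t=0,i=22
  [15] .#### => #  t=1,i=3
  [14] .###. => .  t=0,i=17
  [13] .##.# => #  t=0,i=14
  [12] .##.. => #  t=0,i=5
  [11] .#.## => #  t=0,i=3
  [10] .#.#. => .  t=2,i=7
  [9] .#..# => .  t=1,i=0
  [8] .#... => .  t=0,i=21
  [7] ..### => .  t=1,i=2
  [6] ..##. => .  t=0,i=8
  [5] ..#.# => #  t=0,i=2
  [4] ..#.. => .  t=1,i=22
  [3] ...## => #  t=0,i=12
  [2] ...#. => .  t=0,i=1
  [1] ....# => .  t=0,i=0
  [0] ..... => #  t=2,i=0
  bits 11101101110000011011100000101001 = 3988895785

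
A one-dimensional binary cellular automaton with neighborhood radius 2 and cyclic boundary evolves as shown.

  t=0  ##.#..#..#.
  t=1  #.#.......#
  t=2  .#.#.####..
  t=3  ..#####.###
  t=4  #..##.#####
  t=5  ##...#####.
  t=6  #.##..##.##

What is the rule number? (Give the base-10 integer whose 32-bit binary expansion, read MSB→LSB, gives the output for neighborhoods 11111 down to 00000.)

3219311875

  [31] ##### => #  t=3,i=4
  [30] ####. => .  t=2,i=7
  [29] ###.# => #  t=3,i=6
  [28] ###.. => #  t=2,i=8
  [27] ##.## => #  t=3,i=7
  [26] ##.#. => #  t=0,i=2
  [25] ##..# => #  t=3,i=0
  [24] ##... => #  t=2,i=9
  [23] #.### => #  t=2,i=5
  [22] #.##. => #  t=0,i=0
  [21] #.#.# => #  t=2,i=3
  [20] #.#.. => .  t=0,i=3
  [19] #..## => .  t=3,i=1
  [18] #..#. => .  t=0,i=5
  [17] #...# => #  t=2,i=10
  [16] #.... => .  t=1,i=4
  [15] .#### => #  t=2,i=6
  [14] .###. => #  t=3,i=9
  [13] .##.# => .  t=0,i=1
  [12] .##.. => .  t=5,i=1
  [11] .#.## => #  t=0,i=10
  [10] .#.#. => #  t=2,i=2
  [9] .#..# => .  t=0,i=4
  [8] .#... => #  t=1,i=3
  [7] ..### => .  t=3,i=2
  [6] ..##. => .  t=1,i=10
  [5] ..#.# => .  t=0,i=9
  [4] ..#.. => .  t=0,i=6
  [3] ...## => .  t=1,i=9
  [2] ...#. => .  t=2,i=0
  [1] ....# => #  t=1,i=8
  [0] ..... => #  t=1,i=5
  bits 10111111111000101100110100000011 = 3219311875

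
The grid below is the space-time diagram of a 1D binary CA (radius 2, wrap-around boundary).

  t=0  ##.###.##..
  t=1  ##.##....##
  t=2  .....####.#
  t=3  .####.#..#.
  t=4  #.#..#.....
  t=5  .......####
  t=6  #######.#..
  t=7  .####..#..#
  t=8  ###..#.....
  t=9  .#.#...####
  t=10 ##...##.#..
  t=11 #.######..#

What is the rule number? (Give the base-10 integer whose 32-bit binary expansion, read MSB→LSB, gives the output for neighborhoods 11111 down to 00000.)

2276190287

  nb #####: next=#  (t=6,i=2, bit31=1)
  nb ####.: next=.  (t=1,i=0, bit30=0)
  nb ###.#: next=.  (t=0,i=5, bit29=0)
  nb ###..: next=.  (t=5,i=10, bit28=0)
  nb ##.##: next=.  (t=0,i=2, bit27=0)
  nb ##.#.: next=#  (t=2,i=9, bit26=1)
  nb ##..#: next=#  (t=0,i=9, bit25=1)
  nb ##...: next=#  (t=1,i=5, bit24=1)
  nb #.###: next=#  (t=0,i=3, bit23=1)
  nb #.##.: next=.  (t=0,i=7, bit22=0)
  nb #.#.#: next=#  (t=9,i=1, bit21=1)
  nb #.#..: next=.  (t=2,i=10, bit20=0)
  nb #..##: next=#  (t=0,i=10, bit19=1)
  nb #..#.: next=.  (t=3,i=8, bit18=0)
  nb #...#: next=#  (t=9,i=5, bit17=1)
  nb #....: next=#  (t=1,i=6, bit16=1)
  nb .####: next=#  (t=1,i=10, bit15=1)
  nb .###.: next=#  (t=0,i=4, bit14=1)
  nb .##.#: next=#  (t=0,i=1, bit13=1)
  nb .##..: next=.  (t=0,i=8, bit12=0)
  nb .#.##: next=#  (t=7,i=0, bit11=1)
  nb .#.#.: next=.  (t=4,i=1, bit10=0)
  nb .#..#: next=.  (t=3,i=7, bit9=0)
  nb .#...: next=.  (t=2,i=0, bit8=0)
  nb ..###: next=.  (t=1,i=9, bit7=0)
  nb ..##.: next=#  (t=0,i=0, bit6=1)
  nb ..#.#: next=.  (t=4,i=0, bit5=0)
  nb ..#..: next=.  (t=3,i=9, bit4=0)
  nb ...##: next=#  (t=1,i=8, bit3=1)
  nb ...#.: next=#  (t=4,i=10, bit2=1)
  nb ....#: next=#  (t=1,i=7, bit1=1)
  nb .....: next=#  (t=2,i=2, bit0=1)
  bits 10000111101010111110100001001111 = 2276190287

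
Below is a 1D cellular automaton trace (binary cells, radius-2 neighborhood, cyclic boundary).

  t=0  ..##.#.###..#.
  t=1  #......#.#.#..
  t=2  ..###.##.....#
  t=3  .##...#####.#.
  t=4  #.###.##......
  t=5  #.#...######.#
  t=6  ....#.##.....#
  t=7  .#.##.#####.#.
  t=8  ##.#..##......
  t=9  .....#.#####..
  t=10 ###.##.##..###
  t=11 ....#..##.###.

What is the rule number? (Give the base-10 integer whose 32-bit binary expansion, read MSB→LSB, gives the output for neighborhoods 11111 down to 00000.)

  ##### -> .   bit 31 = 0  t=3,i=8
  ####. -> .   bit 30 = 0  t=3,i=9
  ###.# -> .   bit 29 = 0  t=2,i=4
  ###.. -> #   bit 28 = 1  t=0,i=9
  ##.## -> .   bit 27 = 0  t=2,i=5
  ##.#. -> .   bit 26 = 0  t=0,i=4
  ##..# -> .   bit 25 = 0  t=0,i=10
  ##... -> #   bit 24 = 1  t=2,i=8
  #.### -> #   bit 23 = 1  t=0,i=7
  #.##. -> #   bit 22 = 1  t=2,i=6
  #.#.# -> .   bit 21 = 0  t=0,i=5
  #.#.. -> .   bit 20 = 0  t=1,i=11
  #..## -> #   bit 19 = 1  t=2,i=1
  #..#. -> #   bit 18 = 1  t=0,i=11
  #...# -> #   bit 17 = 1  t=0,i=0
  #.... -> #   bit 16 = 1  t=1,i=2
  .#### -> #   bit 15 = 1  t=3,i=7
  .###. -> .   bit 14 = 0  t=0,i=8
  .##.# -> .   bit 13 = 0  t=0,i=3
  .##.. -> #   bit 12 = 1  t=2,i=7
  .#.## -> .   bit 11 = 0  t=0,i=6
  .#.#. -> .   bit 10 = 0  t=1,i=8
  .#..# -> .   bit 9 = 0  t=1,i=12
  .#... -> .   bit 8 = 0  t=0,i=13
  ..### -> #   bit 7 = 1  t=2,i=2
  ..##. -> .   bit 6 = 0  t=0,i=2
  ..#.# -> #   bit 5 = 1  t=1,i=7
  ..#.. -> .   bit 4 = 0  t=0,i=12
  ...## -> .   bit 3 = 0  t=0,i=1
  ...#. -> #   bit 2 = 1  t=1,i=6
  ....# -> .   bit 1 = 0  t=1,i=5
  ..... -> #   bit 0 = 1  t=1,i=3
  bits 00010001110011111001000010100101 = 298815653

298815653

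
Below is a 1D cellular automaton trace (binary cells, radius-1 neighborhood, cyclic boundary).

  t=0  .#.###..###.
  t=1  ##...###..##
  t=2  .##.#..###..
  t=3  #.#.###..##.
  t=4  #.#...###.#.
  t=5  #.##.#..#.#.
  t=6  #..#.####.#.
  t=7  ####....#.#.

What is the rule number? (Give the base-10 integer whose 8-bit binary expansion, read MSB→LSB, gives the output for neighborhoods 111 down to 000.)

  nb ###: next=.  (t=0,i=4, bit7=0)
  nb ##.: next=#  (t=0,i=5, bit6=1)
  nb #.#: next=.  (t=0,i=2, bit5=0)
  nb #..: next=#  (t=0,i=6, bit4=1)
  nb .##: next=.  (t=0,i=3, bit3=0)
  nb .#.: next=#  (t=0,i=1, bit2=1)
  nb ..#: next=#  (t=0,i=0, bit1=1)
  nb ...: next=.  (t=1,i=3, bit0=0)
  bits 01010110 = 86

86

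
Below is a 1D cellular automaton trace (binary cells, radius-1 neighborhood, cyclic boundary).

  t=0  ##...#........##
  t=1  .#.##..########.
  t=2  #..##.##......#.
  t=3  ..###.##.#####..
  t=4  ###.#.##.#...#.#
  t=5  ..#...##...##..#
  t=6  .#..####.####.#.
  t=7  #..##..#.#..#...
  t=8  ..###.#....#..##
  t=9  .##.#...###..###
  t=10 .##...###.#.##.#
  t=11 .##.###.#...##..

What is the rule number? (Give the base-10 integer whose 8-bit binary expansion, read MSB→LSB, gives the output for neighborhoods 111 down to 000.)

75

  ### -> .   bit 7 = 0  t=0,i=0
  ##. -> #   bit 6 = 1  t=0,i=1
  #.# -> .   bit 5 = 0  t=1,i=2
  #.. -> .   bit 4 = 0  t=0,i=2
  .## -> #   bit 3 = 1  t=0,i=14
  .#. -> .   bit 2 = 0  t=0,i=5
  ..# -> #   bit 1 = 1  t=0,i=4
  ... -> #   bit 0 = 1  t=0,i=3
  bits 01001011 = 75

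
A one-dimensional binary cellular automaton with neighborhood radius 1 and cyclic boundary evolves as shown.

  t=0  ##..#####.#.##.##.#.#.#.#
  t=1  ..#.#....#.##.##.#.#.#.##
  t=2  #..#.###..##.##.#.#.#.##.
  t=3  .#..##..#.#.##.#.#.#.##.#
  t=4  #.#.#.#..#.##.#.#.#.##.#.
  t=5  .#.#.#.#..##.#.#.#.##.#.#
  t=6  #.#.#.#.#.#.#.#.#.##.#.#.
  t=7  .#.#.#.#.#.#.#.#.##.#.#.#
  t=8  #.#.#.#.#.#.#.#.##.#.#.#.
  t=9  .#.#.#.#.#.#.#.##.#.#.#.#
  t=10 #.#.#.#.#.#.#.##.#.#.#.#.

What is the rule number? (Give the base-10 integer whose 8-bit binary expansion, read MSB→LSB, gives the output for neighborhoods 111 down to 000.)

57

  [7] ### => .  t=0,i=0
  [6] ##. => .  t=0,i=1
  [5] #.# => #  t=0,i=9
  [4] #.. => #  t=0,i=2
  [3] .## => #  t=0,i=4
  [2] .#. => .  t=0,i=10
  [1] ..# => .  t=0,i=3
  [0] ... => #  t=1,i=6
  bits 00111001 = 57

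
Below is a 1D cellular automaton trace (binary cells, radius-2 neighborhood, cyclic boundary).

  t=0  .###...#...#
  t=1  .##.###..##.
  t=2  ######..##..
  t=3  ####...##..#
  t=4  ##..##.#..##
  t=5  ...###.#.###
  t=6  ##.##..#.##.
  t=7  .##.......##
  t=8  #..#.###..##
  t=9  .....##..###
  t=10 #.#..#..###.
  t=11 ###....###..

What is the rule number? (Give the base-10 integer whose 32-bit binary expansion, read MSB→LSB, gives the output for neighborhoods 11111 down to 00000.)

  nb #####: next=#  (t=2,i=2, bit31=1)
  nb ####.: next=.  (t=2,i=4, bit30=0)
  nb ###.#: next=.  (t=5,i=5, bit29=0)
  nb ###..: next=.  (t=0,i=3, bit28=0)
  nb ##.##: next=#  (t=1,i=3, bit27=1)
  nb ##.#.: next=.  (t=4,i=6, bit26=0)
  nb ##..#: next=.  (t=1,i=7, bit25=0)
  nb ##...: next=#  (t=0,i=4, bit24=1)
  nb #.###: next=#  (t=0,i=1, bit23=1)
  nb #.##.: next=.  (t=6,i=0, bit22=0)
  nb #.#.#: next=#  (t=5,i=7, bit21=1)
  nb #.#..: next=#  (t=4,i=7, bit20=1)
  nb #..##: next=#  (t=1,i=0, bit19=1)
  nb #..#.: next=.  (t=6,i=6, bit18=0)
  nb #...#: next=#  (t=0,i=5, bit17=1)
  nb #....: next=.  (t=7,i=4, bit16=0)
  nb .####: next=#  (t=2,i=1, bit15=1)
  nb .###.: next=#  (t=0,i=2, bit14=1)
  nb .##.#: next=#  (t=1,i=2, bit13=1)
  nb .##..: next=.  (t=1,i=10, bit12=0)
  nb .#.##: next=.  (t=0,i=0, bit11=0)
  nb .#.#.: next=#  (t=10,i=1, bit10=1)
  nb .#..#: next=.  (t=4,i=8, bit9=0)
  nb .#...: next=.  (t=0,i=8, bit8=0)
  nb ..###: next=#  (t=2,i=0, bit7=1)
  nb ..##.: next=#  (t=1,i=1, bit6=1)
  nb ..#.#: next=.  (t=0,i=11, bit5=0)
  nb ..#..: next=.  (t=0,i=7, bit4=0)
  nb ...##: next=.  (t=3,i=6, bit3=0)
  nb ...#.: next=#  (t=0,i=6, bit2=1)
  nb ....#: next=.  (t=7,i=8, bit1=0)
  nb .....: next=#  (t=7,i=5, bit0=1)
  bits 10001001101110101110010011000101 = 2310726853

2310726853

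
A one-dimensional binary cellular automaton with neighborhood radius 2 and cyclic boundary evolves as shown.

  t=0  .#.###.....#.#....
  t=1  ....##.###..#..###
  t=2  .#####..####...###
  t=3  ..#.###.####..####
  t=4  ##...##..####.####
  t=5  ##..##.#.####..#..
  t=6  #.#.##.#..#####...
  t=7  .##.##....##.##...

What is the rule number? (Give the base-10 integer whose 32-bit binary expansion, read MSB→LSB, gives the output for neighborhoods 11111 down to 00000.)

1919280331

  #####|.  b31=0 t=2,i=3
  ####.|#  b30=1 t=2,i=4
  ###.#|#  b29=1 t=2,i=17
  ###..|#  b28=1 t=0,i=5
  ##.##|.  b27=0 t=1,i=6
  ##.#.|.  b26=0 t=5,i=6
  ##..#|#  b25=1 t=1,i=10
  ##...|.  b24=0 t=0,i=6
  #.###|.  b23=0 t=0,i=3
  #.##.|#  b22=1 t=6,i=4
  #.#.#|#  b21=1 t=5,i=7
  #.#..|.  b20=0 t=0,i=13
  #..##|.  b19=0 t=1,i=14
  #..#.|#  b18=1 t=1,i=11
  #...#|.  b17=0 t=2,i=13
  #....|#  b16=1 t=0,i=7
  .####|#  b15=1 t=2,i=2
  .###.|#  b14=1 t=0,i=4
  .##.#|#  b13=1 t=1,i=5
  .##..|.  b12=0 t=4,i=6
  .#.##|.  b11=0 t=0,i=2
  .#.#.|#  b10=1 t=0,i=12
  .#..#|.  b9=0 t=1,i=13
  .#...|.  b8=0 t=0,i=14
  ..###|#  b7=1 t=1,i=15
  ..##.|#  b6=1 t=1,i=4
  ..#.#|.  b5=0 t=0,i=1
  ..#..|.  b4=0 t=1,i=12
  ...##|#  b3=1 t=1,i=3
  ...#.|.  b2=0 t=0,i=0
  ....#|#  b1=1 t=0,i=9
  .....|#  b0=1 t=0,i=8
  bits 01110010011001011110010011001011 = 1919280331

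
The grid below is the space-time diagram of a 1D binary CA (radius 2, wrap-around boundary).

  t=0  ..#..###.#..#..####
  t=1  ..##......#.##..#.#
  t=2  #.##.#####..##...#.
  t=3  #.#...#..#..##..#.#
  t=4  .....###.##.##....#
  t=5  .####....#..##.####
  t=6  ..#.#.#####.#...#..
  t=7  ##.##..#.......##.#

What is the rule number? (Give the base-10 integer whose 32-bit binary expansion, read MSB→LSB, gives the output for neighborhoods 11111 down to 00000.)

  nb #####: next=.  (t=2,i=7, bit31=0)
  nb ####.: next=.  (t=0,i=17, bit30=0)
  nb ###.#: next=.  (t=0,i=7, bit29=0)
  nb ###..: next=#  (t=0,i=18, bit28=1)
  nb ##.##: next=.  (t=2,i=4, bit27=0)
  nb ##.#.: next=.  (t=0,i=8, bit26=0)
  nb ##..#: next=.  (t=0,i=0, bit25=0)
  nb ##...: next=.  (t=1,i=4, bit24=0)
  nb #.###: next=.  (t=2,i=5, bit23=0)
  nb #.##.: next=#  (t=1,i=12, bit22=1)
  nb #.#.#: next=#  (t=2,i=0, bit21=1)
  nb #.#..: next=.  (t=0,i=9, bit20=0)
  nb #..##: next=.  (t=0,i=4, bit19=0)
  nb #..#.: next=.  (t=0,i=1, bit18=0)
  nb #...#: next=.  (t=2,i=15, bit17=0)
  nb #....: next=#  (t=1,i=5, bit16=1)
  nb .####: next=#  (t=0,i=16, bit15=1)
  nb .###.: next=.  (t=0,i=6, bit14=0)
  nb .##.#: next=.  (t=2,i=3, bit13=0)
  nb .##..: next=#  (t=1,i=3, bit12=1)
  nb .#.##: next=.  (t=1,i=11, bit11=0)
  nb .#.#.: next=#  (t=1,i=17, bit10=1)
  nb .#..#: next=#  (t=0,i=3, bit9=1)
  nb .#...: next=.  (t=3,i=3, bit8=0)
  nb ..###: next=.  (t=0,i=5, bit7=0)
  nb ..##.: next=#  (t=1,i=2, bit6=1)
  nb ..#.#: next=.  (t=1,i=10, bit5=0)
  nb ..#..: next=#  (t=0,i=2, bit4=1)
  nb ...##: next=#  (t=4,i=4, bit3=1)
  nb ...#.: next=#  (t=1,i=9, bit2=1)
  nb ....#: next=#  (t=1,i=8, bit1=1)
  nb .....: next=#  (t=1,i=6, bit0=1)
  bits 00010000011000011001011001011111 = 274830943

274830943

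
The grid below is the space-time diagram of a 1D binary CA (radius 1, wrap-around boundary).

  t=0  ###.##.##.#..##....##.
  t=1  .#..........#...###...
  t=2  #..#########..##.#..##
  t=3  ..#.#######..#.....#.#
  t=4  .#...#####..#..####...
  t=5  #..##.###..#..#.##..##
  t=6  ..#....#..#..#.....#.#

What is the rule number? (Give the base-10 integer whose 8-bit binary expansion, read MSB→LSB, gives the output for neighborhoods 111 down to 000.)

  nb ###: next=#  (t=0,i=1, bit7=1)
  nb ##.: next=.  (t=0,i=2, bit6=0)
  nb #.#: next=.  (t=0,i=3, bit5=0)
  nb #..: next=.  (t=0,i=11, bit4=0)
  nb .##: next=.  (t=0,i=0, bit3=0)
  nb .#.: next=.  (t=0,i=10, bit2=0)
  nb ..#: next=#  (t=0,i=12, bit1=1)
  nb ...: next=#  (t=0,i=16, bit0=1)
  bits 10000011 = 131

131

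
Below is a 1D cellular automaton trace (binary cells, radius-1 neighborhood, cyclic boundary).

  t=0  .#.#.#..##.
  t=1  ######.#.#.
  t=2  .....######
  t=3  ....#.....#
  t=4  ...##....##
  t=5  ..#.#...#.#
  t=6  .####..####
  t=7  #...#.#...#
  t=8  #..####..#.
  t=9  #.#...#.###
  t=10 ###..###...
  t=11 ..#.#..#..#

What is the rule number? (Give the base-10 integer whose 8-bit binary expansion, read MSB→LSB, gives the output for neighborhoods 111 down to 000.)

102

  ###|.  b7=0 t=1,i=1
  ##.|#  b6=1 t=0,i=9
  #.#|#  b5=1 t=0,i=2
  #..|.  b4=0 t=0,i=6
  .##|.  b3=0 t=0,i=8
  .#.|#  b2=1 t=0,i=1
  ..#|#  b1=1 t=0,i=0
  ...|.  b0=0 t=2,i=1
  bits 01100110 = 102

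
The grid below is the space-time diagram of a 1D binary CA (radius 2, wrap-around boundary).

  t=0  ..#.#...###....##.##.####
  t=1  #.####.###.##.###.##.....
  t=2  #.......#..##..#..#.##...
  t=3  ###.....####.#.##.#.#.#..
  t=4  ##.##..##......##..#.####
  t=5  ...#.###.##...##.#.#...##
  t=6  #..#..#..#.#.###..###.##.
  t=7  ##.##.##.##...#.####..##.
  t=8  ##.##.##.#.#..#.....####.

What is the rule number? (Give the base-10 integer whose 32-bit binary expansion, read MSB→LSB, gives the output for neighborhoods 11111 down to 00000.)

2203674616

  [31] ##### => #  t=4,i=23
  [30] ####. => .  t=0,i=23
  [29] ###.# => .  t=1,i=5
  [28] ###.. => .  t=0,i=10
  [27] ##.## => .  t=0,i=17
  [26] ##.#. => .  t=3,i=12
  [25] ##..# => #  t=0,i=0
  [24] ##... => #  t=0,i=11
  [23] #.### => .  t=0,i=21
  [22] #.##. => #  t=0,i=18
  [21] #.#.# => .  t=3,i=13
  [20] #.#.. => #  t=0,i=4
  [19] #..## => #  t=2,i=10
  [18] #..#. => .  t=0,i=1
  [17] #...# => .  t=0,i=6
  [16] #.... => #  t=0,i=12
  [15] .#### => .  t=0,i=22
  [14] .###. => #  t=0,i=9
  [13] .##.# => #  t=0,i=16
  [12] .##.. => .  t=1,i=19
  [11] .#.## => .  t=1,i=1
  [10] .#.#. => #  t=0,i=3
  [9] .#..# => #  t=2,i=9
  [8] .#... => #  t=0,i=5
  [7] ..### => #  t=0,i=8
  [6] ..##. => #  t=0,i=15
  [5] ..#.# => #  t=0,i=2
  [4] ..#.. => #  t=2,i=0
  [3] ...## => #  t=0,i=7
  [2] ...#. => .  t=1,i=24
  [1] ....# => .  t=0,i=13
  [0] ..... => .  t=1,i=22
  bits 10000011010110010110011111111000 = 2203674616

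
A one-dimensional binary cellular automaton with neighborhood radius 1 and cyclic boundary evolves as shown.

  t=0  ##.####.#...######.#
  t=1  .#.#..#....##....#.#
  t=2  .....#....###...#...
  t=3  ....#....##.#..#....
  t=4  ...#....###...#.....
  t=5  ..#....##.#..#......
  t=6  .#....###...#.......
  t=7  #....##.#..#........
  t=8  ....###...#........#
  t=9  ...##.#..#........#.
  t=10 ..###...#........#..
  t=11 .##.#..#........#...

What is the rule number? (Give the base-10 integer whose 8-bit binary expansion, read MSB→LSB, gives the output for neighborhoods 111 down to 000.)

74

  ###|.  b7=0 t=0,i=0
  ##.|#  b6=1 t=0,i=1
  #.#|.  b5=0 t=0,i=2
  #..|.  b4=0 t=0,i=9
  .##|#  b3=1 t=0,i=3
  .#.|.  b2=0 t=0,i=8
  ..#|#  b1=1 t=0,i=11
  ...|.  b0=0 t=0,i=10
  bits 01001010 = 74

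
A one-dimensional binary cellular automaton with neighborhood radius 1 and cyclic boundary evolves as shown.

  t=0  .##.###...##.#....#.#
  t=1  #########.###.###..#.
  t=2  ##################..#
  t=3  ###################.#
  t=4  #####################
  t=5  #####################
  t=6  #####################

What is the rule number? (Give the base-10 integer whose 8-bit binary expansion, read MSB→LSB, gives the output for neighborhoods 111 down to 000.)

249

  nb ###: next=#  (t=0,i=5, bit7=1)
  nb ##.: next=#  (t=0,i=2, bit6=1)
  nb #.#: next=#  (t=0,i=0, bit5=1)
  nb #..: next=#  (t=0,i=7, bit4=1)
  nb .##: next=#  (t=0,i=1, bit3=1)
  nb .#.: next=.  (t=0,i=13, bit2=0)
  nb ..#: next=.  (t=0,i=9, bit1=0)
  nb ...: next=#  (t=0,i=8, bit0=1)
  bits 11111001 = 249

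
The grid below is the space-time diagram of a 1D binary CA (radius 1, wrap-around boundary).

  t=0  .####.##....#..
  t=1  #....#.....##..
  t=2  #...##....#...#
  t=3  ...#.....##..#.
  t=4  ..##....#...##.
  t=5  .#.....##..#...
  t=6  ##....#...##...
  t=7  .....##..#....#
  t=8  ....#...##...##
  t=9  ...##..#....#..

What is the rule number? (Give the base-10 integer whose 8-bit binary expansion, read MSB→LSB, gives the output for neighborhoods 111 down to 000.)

  [7] ### => .  t=0,i=2
  [6] ##. => .  t=0,i=4
  [5] #.# => #  t=0,i=5
  [4] #.. => .  t=0,i=8
  [3] .## => .  t=0,i=1
  [2] .#. => #  t=0,i=12
  [1] ..# => #  t=0,i=0
  [0] ... => .  t=0,i=9
  bits 00100110 = 38

38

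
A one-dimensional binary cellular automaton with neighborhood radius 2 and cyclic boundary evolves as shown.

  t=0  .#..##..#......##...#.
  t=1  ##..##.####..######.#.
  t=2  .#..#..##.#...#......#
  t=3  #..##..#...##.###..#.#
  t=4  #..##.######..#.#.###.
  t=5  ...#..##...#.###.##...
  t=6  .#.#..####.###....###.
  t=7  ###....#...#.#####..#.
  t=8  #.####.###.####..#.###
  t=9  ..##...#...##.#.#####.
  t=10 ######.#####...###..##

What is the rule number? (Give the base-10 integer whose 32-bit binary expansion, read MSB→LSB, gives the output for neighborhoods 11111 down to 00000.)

294100346

  nb #####: next=.  (t=1,i=15, bit31=0)
  nb ####.: next=.  (t=1,i=9, bit30=0)
  nb ###.#: next=.  (t=1,i=18, bit29=0)
  nb ###..: next=#  (t=1,i=10, bit28=1)
  nb ##.##: next=.  (t=1,i=6, bit27=0)
  nb ##.#.: next=.  (t=1,i=19, bit26=0)
  nb ##..#: next=.  (t=0,i=6, bit25=0)
  nb ##...: next=#  (t=0,i=17, bit24=1)
  nb #.###: next=#  (t=1,i=7, bit23=1)
  nb #.##.: next=.  (t=1,i=0, bit22=0)
  nb #.#.#: next=.  (t=1,i=20, bit21=0)
  nb #.#..: next=.  (t=2,i=1, bit20=0)
  nb #..##: next=.  (t=0,i=3, bit19=0)
  nb #..#.: next=#  (t=0,i=0, bit18=1)
  nb #...#: next=#  (t=0,i=18, bit17=1)
  nb #....: next=#  (t=0,i=10, bit16=1)
  nb .####: next=#  (t=1,i=8, bit15=1)
  nb .###.: next=.  (t=3,i=15, bit14=0)
  nb .##.#: next=.  (t=1,i=5, bit13=0)
  nb .##..: next=#  (t=0,i=5, bit12=1)
  nb .#.##: next=#  (t=1,i=21, bit11=1)
  nb .#.#.: next=#  (t=2,i=0, bit10=1)
  nb .#..#: next=.  (t=0,i=2, bit9=0)
  nb .#...: next=#  (t=0,i=9, bit8=1)
  nb ..###: next=.  (t=1,i=13, bit7=0)
  nb ..##.: next=#  (t=0,i=4, bit6=1)
  nb ..#.#: next=#  (t=2,i=21, bit5=1)
  nb ..#..: next=#  (t=0,i=1, bit4=1)
  nb ...##: next=#  (t=0,i=14, bit3=1)
  nb ...#.: next=.  (t=0,i=19, bit2=0)
  nb ....#: next=#  (t=0,i=13, bit1=1)
  nb .....: next=.  (t=0,i=11, bit0=0)
  bits 00010001100001111001110101111010 = 294100346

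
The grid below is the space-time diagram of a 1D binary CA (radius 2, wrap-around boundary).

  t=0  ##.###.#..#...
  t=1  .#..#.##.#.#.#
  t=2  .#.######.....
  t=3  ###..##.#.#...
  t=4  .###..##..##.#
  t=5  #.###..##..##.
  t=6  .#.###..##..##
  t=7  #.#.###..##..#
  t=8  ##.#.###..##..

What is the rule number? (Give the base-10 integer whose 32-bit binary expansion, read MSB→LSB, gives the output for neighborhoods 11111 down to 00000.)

2522183980

  [31] ##### => #  t=2,i=5
  [30] ####. => .  t=2,i=7
  [29] ###.# => .  t=0,i=5
  [28] ###.. => #  t=2,i=8
  [27] ##.## => .  t=0,i=2
  [26] ##.#. => #  t=0,i=6
  [25] ##..# => #  t=3,i=3
  [24] ##... => .  t=2,i=9
  [23] #.### => .  t=0,i=3
  [22] #.##. => #  t=1,i=6
  [21] #.#.# => .  t=1,i=9
  [20] #.#.. => #  t=0,i=7
  [19] #..## => .  t=3,i=4
  [18] #..#. => #  t=0,i=9
  [17] #...# => .  t=0,i=12
  [16] #.... => #  t=2,i=10
  [15] .#### => .  t=2,i=4
  [14] .###. => #  t=0,i=4
  [13] .##.# => #  t=0,i=1
  [12] .##.. => #  t=4,i=7
  [11] .#.## => #  t=1,i=5
  [10] .#.#. => .  t=1,i=0
  [9] .#..# => .  t=0,i=8
  [8] .#... => #  t=0,i=11
  [7] ..### => .  t=3,i=0
  [6] ..##. => .  t=0,i=0
  [5] ..#.# => #  t=1,i=4
  [4] ..#.. => .  t=0,i=10
  [3] ...## => #  t=0,i=13
  [2] ...#. => #  t=2,i=0
  [1] ....# => .  t=2,i=13
  [0] ..... => .  t=2,i=11
  bits 10010110010101010111100100101100 = 2522183980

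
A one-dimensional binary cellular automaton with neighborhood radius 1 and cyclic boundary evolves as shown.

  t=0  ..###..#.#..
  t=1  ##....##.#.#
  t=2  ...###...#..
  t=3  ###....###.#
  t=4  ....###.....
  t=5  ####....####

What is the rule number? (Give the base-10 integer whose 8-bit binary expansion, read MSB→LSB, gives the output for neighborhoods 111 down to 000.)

  [7] ### => .  t=0,i=3
  [6] ##. => .  t=0,i=4
  [5] #.# => .  t=0,i=8
  [4] #.. => .  t=0,i=5
  [3] .## => .  t=0,i=2
  [2] .#. => #  t=0,i=7
  [1] ..# => #  t=0,i=1
  [0] ... => #  t=0,i=0
  bits 00000111 = 7

7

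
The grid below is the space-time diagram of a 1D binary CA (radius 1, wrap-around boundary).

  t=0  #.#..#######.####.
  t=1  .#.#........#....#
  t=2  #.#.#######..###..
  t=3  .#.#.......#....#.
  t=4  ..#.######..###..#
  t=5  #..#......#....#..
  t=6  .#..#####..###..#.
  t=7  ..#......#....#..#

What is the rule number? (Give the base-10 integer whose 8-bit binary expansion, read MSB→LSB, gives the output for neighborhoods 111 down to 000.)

  ### -> .   bit 7 = 0  t=0,i=6
  ##. -> .   bit 6 = 0  t=0,i=11
  #.# -> #   bit 5 = 1  t=0,i=1
  #.. -> #   bit 4 = 1  t=0,i=3
  .## -> .   bit 3 = 0  t=0,i=5
  .#. -> .   bit 2 = 0  t=0,i=0
  ..# -> .   bit 1 = 0  t=0,i=4
  ... -> #   bit 0 = 1  t=1,i=5
  bits 00110001 = 49

49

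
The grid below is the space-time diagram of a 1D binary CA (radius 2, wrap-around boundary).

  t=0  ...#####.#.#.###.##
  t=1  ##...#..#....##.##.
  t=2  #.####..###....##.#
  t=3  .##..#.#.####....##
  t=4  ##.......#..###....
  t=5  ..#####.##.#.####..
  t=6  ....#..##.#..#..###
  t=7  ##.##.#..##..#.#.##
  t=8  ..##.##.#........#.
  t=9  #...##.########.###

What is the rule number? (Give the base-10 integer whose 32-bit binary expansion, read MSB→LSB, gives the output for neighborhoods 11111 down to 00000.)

2648391957

  [31] ##### => #  t=0,i=5
  [30] ####. => .  t=0,i=6
  [29] ###.# => .  t=0,i=7
  [28] ###.. => #  t=2,i=5
  [27] ##.## => #  t=0,i=16
  [26] ##.#. => #  t=0,i=8
  [25] ##..# => .  t=2,i=6
  [24] ##... => #  t=0,i=0
  [23] #.### => #  t=0,i=13
  [22] #.##. => #  t=0,i=17
  [21] #.#.# => .  t=0,i=9
  [20] #.#.. => #  t=6,i=10
  [19] #..## => #  t=2,i=7
  [18] #..#. => .  t=1,i=7
  [17] #...# => #  t=0,i=1
  [16] #.... => #  t=1,i=10
  [15] .#### => .  t=0,i=4
  [14] .###. => #  t=0,i=14
  [13] .##.# => .  t=1,i=14
  [12] .##.. => .  t=0,i=18
  [11] .#.## => .  t=0,i=12
  [10] .#.#. => .  t=0,i=10
  [9] .#..# => .  t=1,i=6
  [8] .#... => #  t=1,i=9
  [7] ..### => .  t=0,i=3
  [6] ..##. => .  t=1,i=13
  [5] ..#.# => .  t=3,i=5
  [4] ..#.. => #  t=1,i=5
  [3] ...## => .  t=0,i=2
  [2] ...#. => #  t=1,i=4
  [1] ....# => .  t=1,i=11
  [0] ..... => #  t=4,i=4
  bits 10011101110110110100000100010101 = 2648391957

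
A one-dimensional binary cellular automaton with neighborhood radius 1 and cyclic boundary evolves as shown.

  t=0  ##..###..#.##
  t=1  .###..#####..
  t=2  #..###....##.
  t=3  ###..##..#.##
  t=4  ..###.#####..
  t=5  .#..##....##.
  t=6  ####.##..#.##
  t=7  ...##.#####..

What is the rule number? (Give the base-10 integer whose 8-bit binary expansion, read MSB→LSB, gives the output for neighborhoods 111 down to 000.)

  ### -> .   bit 7 = 0  t=0,i=0
  ##. -> #   bit 6 = 1  t=0,i=1
  #.# -> #   bit 5 = 1  t=0,i=10
  #.. -> #   bit 4 = 1  t=0,i=2
  .## -> .   bit 3 = 0  t=0,i=4
  .#. -> #   bit 2 = 1  t=0,i=9
  ..# -> #   bit 1 = 1  t=0,i=3
  ... -> .   bit 0 = 0  t=1,i=12
  bits 01110110 = 118

118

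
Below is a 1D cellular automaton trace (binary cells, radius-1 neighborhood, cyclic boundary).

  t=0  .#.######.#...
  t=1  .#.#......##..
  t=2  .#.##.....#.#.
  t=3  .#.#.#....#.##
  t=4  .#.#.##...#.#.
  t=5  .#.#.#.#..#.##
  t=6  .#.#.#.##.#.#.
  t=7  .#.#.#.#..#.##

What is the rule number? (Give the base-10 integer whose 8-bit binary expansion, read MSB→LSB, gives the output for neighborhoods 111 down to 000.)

28

  ###|.  b7=0 t=0,i=4
  ##.|.  b6=0 t=0,i=8
  #.#|.  b5=0 t=0,i=2
  #..|#  b4=1 t=0,i=11
  .##|#  b3=1 t=0,i=3
  .#.|#  b2=1 t=0,i=1
  ..#|.  b1=0 t=0,i=0
  ...|.  b0=0 t=0,i=12
  bits 00011100 = 28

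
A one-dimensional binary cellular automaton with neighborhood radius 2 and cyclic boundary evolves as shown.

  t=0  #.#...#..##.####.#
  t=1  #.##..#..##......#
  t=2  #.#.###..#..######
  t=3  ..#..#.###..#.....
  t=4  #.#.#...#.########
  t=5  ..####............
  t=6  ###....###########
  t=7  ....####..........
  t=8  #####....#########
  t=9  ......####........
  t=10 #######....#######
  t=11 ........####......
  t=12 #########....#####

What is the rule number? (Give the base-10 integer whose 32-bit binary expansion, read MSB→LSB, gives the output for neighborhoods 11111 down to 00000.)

  #####|.  b31=0 t=2,i=14
  ####.|.  b30=0 t=0,i=14
  ###.#|.  b29=0 t=0,i=15
  ###..|.  b28=0 t=2,i=6
  ##.##|.  b27=0 t=0,i=11
  ##.#.|.  b26=0 t=0,i=1
  ##..#|#  b25=1 t=1,i=4
  ##...|.  b24=0 t=1,i=11
  #.###|.  b23=0 t=0,i=12
  #.##.|#  b22=1 t=0,i=17
  #.#.#|#  b21=1 t=2,i=2
  #.#..|#  b20=1 t=0,i=2
  #..##|.  b19=0 t=0,i=8
  #..#.|#  b18=1 t=1,i=5
  #...#|.  b17=0 t=0,i=4
  #....|#  b16=1 t=1,i=12
  .####|.  b15=0 t=0,i=13
  .###.|#  b14=1 t=2,i=5
  .##.#|#  b13=1 t=0,i=0
  .##..|.  b12=0 t=1,i=3
  .#.##|.  b11=0 t=2,i=3
  .#.#.|#  b10=1 t=4,i=3
  .#..#|.  b9=0 t=0,i=7
  .#...|#  b8=1 t=0,i=3
  ..###|#  b7=1 t=2,i=12
  ..##.|#  b6=1 t=0,i=9
  ..#.#|.  b5=0 t=3,i=5
  ..#..|#  b4=1 t=0,i=6
  ...##|#  b3=1 t=1,i=16
  ...#.|.  b2=0 t=0,i=5
  ....#|#  b1=1 t=1,i=15
  .....|#  b0=1 t=1,i=13
  bits 00000010011101010110010111011011 = 41248219

41248219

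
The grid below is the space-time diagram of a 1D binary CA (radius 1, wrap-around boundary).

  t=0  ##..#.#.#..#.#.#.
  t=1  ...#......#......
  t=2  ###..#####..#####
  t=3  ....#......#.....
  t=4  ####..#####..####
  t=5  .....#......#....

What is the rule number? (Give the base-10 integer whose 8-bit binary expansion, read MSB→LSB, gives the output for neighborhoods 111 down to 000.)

  nb ###: next=.  (t=2,i=0, bit7=0)
  nb ##.: next=.  (t=0,i=1, bit6=0)
  nb #.#: next=.  (t=0,i=5, bit5=0)
  nb #..: next=.  (t=0,i=2, bit4=0)
  nb .##: next=.  (t=0,i=0, bit3=0)
  nb .#.: next=.  (t=0,i=4, bit2=0)
  nb ..#: next=#  (t=0,i=3, bit1=1)
  nb ...: next=#  (t=1,i=0, bit0=1)
  bits 00000011 = 3

3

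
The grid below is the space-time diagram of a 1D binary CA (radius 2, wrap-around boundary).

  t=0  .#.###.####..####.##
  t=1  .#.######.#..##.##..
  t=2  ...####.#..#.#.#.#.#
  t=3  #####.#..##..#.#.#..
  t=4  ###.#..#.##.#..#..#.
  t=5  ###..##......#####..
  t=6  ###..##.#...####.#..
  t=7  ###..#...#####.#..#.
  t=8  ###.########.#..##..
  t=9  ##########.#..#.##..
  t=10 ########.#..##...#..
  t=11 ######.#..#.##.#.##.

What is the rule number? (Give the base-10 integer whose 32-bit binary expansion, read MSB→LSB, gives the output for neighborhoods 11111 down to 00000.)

  ##### -> #   bit 31 = 1  t=1,i=5
  ####. -> .   bit 30 = 0  t=0,i=9
  ###.# -> #   bit 29 = 1  t=0,i=5
  ###.. -> #   bit 28 = 1  t=0,i=10
  ##.## -> #   bit 27 = 1  t=0,i=6
  ##.#. -> .   bit 26 = 0  t=0,i=0
  ##..# -> .   bit 25 = 0  t=0,i=11
  ##... -> .   bit 24 = 0  t=1,i=18
  #.### -> #   bit 23 = 1  t=0,i=3
  #.##. -> .   bit 22 = 0  t=0,i=18
  #.#.# -> #   bit 21 = 1  t=0,i=1
  #.#.. -> .   bit 20 = 0  t=1,i=10
  #..## -> .   bit 19 = 0  t=0,i=12
  #..#. -> #   bit 18 = 1  t=2,i=10
  #...# -> #   bit 17 = 1  t=1,i=19
  #.... -> #   bit 16 = 1  t=5,i=8
  .#### -> #   bit 15 = 1  t=0,i=8
  .###. -> #   bit 14 = 1  t=0,i=4
  .##.# -> .   bit 13 = 0  t=0,i=19
  .##.. -> #   bit 12 = 1  t=1,i=17
  .#.## -> .   bit 11 = 0  t=0,i=2
  .#.#. -> .   bit 10 = 0  t=2,i=12
  .#..# -> #   bit 9 = 1  t=1,i=11
  .#... -> #   bit 8 = 1  t=2,i=0
  ..### -> #   bit 7 = 1  t=0,i=13
  ..##. -> #   bit 6 = 1  t=1,i=13
  ..#.# -> .   bit 5 = 0  t=1,i=1
  ..#.. -> #   bit 4 = 1  t=4,i=15
  ...## -> #   bit 3 = 1  t=2,i=2
  ...#. -> .   bit 2 = 0  t=1,i=0
  ....# -> .   bit 1 = 0  t=5,i=11
  ..... -> .   bit 0 = 0  t=5,i=9
  bits 10111000101001111101001111011000 = 3098006488

3098006488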